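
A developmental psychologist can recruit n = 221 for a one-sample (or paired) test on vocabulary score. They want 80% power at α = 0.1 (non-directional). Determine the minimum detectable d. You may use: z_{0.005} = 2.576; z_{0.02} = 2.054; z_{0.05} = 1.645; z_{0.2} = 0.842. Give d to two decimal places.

d_min ≈ 0.17

For a single sample (or paired design) of n = 221: d_min = (z_{α/2} + z_β)/√n.
z-sum = 1.645 + 0.842 = 2.487.
d_min = 2.487 / √221 = 2.487 / 14.866 = 0.167.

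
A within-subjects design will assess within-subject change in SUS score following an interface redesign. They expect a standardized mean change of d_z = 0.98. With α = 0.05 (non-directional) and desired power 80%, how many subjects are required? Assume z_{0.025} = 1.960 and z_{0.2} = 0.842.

For a paired (one-sample on differences) test: n = ((z_{α/2} + z_β) / d)².
z_{α/2} + z_β = 1.960 + 0.842 = 2.802.
n = (2.802 / 0.98)² = 2.859² = 8.17.
Round up.

n = 9 pairs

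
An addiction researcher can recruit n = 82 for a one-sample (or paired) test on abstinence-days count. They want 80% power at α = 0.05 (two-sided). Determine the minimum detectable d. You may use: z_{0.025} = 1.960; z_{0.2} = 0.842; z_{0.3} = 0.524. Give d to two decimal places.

d_min ≈ 0.31

For a single sample (or paired design) of n = 82: d_min = (z_{α/2} + z_β)/√n.
z-sum = 1.960 + 0.842 = 2.802.
d_min = 2.802 / √82 = 2.802 / 9.055 = 0.309.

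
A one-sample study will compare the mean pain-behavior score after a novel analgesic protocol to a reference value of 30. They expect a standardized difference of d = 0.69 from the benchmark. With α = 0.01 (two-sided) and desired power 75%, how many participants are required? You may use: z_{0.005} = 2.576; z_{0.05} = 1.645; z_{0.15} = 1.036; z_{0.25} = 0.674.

For a one-sample test: n = ((z_{α/2} + z_β) / d)².
z_{α/2} + z_β = 2.576 + 0.674 = 3.250.
n = (3.250 / 0.69)² = 4.710² = 22.19.
Round up.

n = 23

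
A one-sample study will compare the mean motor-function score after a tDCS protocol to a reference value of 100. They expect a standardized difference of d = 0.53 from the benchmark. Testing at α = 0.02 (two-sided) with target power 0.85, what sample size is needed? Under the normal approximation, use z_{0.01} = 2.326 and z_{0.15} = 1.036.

n = 41

For a one-sample test: n = ((z_{α/2} + z_β) / d)².
z_{α/2} + z_β = 2.326 + 1.036 = 3.362.
n = (3.362 / 0.53)² = 6.343² = 40.24.
Round up.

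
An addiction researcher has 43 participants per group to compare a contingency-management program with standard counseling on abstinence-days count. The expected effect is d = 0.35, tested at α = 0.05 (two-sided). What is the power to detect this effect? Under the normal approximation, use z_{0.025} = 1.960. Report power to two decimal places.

power ≈ 0.37

For two equal groups, power = Φ(d·√(n/2) − z_{α/2}).
d·√(n/2) = 0.35 × √(43/2) = 0.35 × 4.637 = 1.623.
z_β = 1.623 − 1.960 = -0.337.
Power = Φ(-0.337) = 0.368.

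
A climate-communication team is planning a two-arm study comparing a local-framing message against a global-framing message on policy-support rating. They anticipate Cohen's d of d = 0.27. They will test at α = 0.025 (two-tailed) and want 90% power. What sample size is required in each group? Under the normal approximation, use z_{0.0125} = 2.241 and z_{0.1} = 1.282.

n = 341 per group

For two independent groups with equal n: n = 2·((z_{α/2} + z_β) / d)².
z_{α/2} + z_β = 2.241 + 1.282 = 3.523.
n = 2 × (3.523 / 0.27)² = 2 × 13.048² = 2 × 170.25 = 340.5.
Round up to the next whole participant.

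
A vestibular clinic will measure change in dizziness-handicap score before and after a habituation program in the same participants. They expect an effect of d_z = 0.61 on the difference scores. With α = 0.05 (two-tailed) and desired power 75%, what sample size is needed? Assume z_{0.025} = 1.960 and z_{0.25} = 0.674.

For a paired (one-sample on differences) test: n = ((z_{α/2} + z_β) / d)².
z_{α/2} + z_β = 1.960 + 0.674 = 2.634.
n = (2.634 / 0.61)² = 4.318² = 18.65.
Round up.

n = 19 pairs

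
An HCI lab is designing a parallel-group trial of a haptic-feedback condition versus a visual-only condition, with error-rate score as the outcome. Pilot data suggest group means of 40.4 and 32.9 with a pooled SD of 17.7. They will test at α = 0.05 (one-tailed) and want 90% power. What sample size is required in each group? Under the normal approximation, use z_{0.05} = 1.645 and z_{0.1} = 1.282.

n = 96 per group

Cohen's d = |M₁ − M₂| / SD_pooled = |40.4 − 32.9| / 17.7 = 7.5 / 17.7 = 0.424.
For two independent groups with equal n: n = 2·((z_{α} + z_β) / d)².
z_{α} + z_β = 1.645 + 1.282 = 2.927.
n = 2 × (2.927 / 0.424)² = 2 × 6.903² = 2 × 47.66 = 95.3.
Round up to the next whole participant.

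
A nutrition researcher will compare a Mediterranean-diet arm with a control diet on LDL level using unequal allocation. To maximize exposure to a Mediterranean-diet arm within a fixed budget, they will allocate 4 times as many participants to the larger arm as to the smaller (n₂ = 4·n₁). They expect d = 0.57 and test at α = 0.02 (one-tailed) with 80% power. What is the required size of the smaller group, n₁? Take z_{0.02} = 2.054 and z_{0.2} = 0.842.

n₁ = 33

With allocation ratio k = n₂/n₁ = 4, Var(x̄₁−x̄₂) = σ²(1/n₁ + 1/(k·n₁)) = σ²·(k+1)/(k·n₁).
So n₁ = (1 + 1/k)·((z_{α} + z_β)/d)² = 1.250 × (2.896/0.57)².
n₁ = 1.250 × 25.81 = 32.3.
Round up: n₁ = 33, giving n₂ = 4 × 33 = 132.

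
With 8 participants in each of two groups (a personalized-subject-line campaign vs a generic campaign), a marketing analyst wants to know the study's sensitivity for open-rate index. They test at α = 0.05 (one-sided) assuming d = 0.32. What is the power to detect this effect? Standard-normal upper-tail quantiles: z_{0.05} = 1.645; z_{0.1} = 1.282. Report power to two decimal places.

For two equal groups, power = Φ(d·√(n/2) − z_{α}).
d·√(n/2) = 0.32 × √(8/2) = 0.32 × 2.000 = 0.640.
z_β = 0.640 − 1.645 = -1.005.
Power = Φ(-1.005) = 0.157.

power ≈ 0.16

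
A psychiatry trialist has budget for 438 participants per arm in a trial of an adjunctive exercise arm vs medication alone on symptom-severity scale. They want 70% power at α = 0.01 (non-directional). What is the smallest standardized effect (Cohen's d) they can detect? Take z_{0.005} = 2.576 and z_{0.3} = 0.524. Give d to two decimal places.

For two independent groups of n = 438 each: d_min = (z_{α/2} + z_β)·√(2/n).
z-sum = 2.576 + 0.524 = 3.100.
d_min = 3.100 × √(2/438) = 3.100 × 0.0676 = 0.209.

d_min ≈ 0.21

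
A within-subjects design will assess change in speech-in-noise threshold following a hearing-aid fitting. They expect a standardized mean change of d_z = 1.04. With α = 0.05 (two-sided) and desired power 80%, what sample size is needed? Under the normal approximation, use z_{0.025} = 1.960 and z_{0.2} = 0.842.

For a paired (one-sample on differences) test: n = ((z_{α/2} + z_β) / d)².
z_{α/2} + z_β = 1.960 + 0.842 = 2.802.
n = (2.802 / 1.04)² = 2.694² = 7.26.
Round up.

n = 8 pairs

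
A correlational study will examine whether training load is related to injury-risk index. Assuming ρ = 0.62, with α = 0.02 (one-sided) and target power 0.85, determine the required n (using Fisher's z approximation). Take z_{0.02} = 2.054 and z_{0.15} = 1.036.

n = 22

Fisher's z: C = ½·ln((1+r)/(1−r)) = ½·ln(4.2632) = 0.7250.
n = ((z_{α} + z_β)/C)² + 3.
(2.054 + 1.036) / 0.7250 = 3.090 / 0.7250 = 4.262.
n = 4.262² + 3 = 18.17 + 3 = 21.2.
Round up.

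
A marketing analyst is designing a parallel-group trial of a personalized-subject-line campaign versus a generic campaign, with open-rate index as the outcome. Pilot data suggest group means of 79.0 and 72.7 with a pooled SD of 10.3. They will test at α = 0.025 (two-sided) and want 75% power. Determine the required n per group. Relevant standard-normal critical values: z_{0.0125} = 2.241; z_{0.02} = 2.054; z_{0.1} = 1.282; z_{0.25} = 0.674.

Cohen's d = |M₁ − M₂| / SD_pooled = |79.0 − 72.7| / 10.3 = 6.3 / 10.3 = 0.612.
For two independent groups with equal n: n = 2·((z_{α/2} + z_β) / d)².
z_{α/2} + z_β = 2.241 + 0.674 = 2.915.
n = 2 × (2.915 / 0.612)² = 2 × 4.763² = 2 × 22.69 = 45.4.
Round up to the next whole participant.

n = 46 per group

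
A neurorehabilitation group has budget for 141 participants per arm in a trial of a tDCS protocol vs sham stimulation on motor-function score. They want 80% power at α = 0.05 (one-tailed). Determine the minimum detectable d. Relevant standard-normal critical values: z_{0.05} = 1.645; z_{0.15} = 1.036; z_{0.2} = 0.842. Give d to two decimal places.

d_min ≈ 0.30

For two independent groups of n = 141 each: d_min = (z_{α} + z_β)·√(2/n).
z-sum = 1.645 + 0.842 = 2.487.
d_min = 2.487 × √(2/141) = 2.487 × 0.1191 = 0.296.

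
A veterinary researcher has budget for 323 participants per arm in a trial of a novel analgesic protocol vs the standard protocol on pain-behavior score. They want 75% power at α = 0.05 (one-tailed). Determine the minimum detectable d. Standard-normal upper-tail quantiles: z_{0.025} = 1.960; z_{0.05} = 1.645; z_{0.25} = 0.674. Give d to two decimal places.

For two independent groups of n = 323 each: d_min = (z_{α} + z_β)·√(2/n).
z-sum = 1.645 + 0.674 = 2.319.
d_min = 2.319 × √(2/323) = 2.319 × 0.0787 = 0.182.

d_min ≈ 0.18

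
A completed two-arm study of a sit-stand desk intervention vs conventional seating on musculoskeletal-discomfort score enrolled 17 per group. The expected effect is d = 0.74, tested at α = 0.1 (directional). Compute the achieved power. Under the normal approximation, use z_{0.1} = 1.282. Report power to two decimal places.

power ≈ 0.81

For two equal groups, power = Φ(d·√(n/2) − z_{α}).
d·√(n/2) = 0.74 × √(17/2) = 0.74 × 2.915 = 2.157.
z_β = 2.157 − 1.282 = 0.875.
Power = Φ(0.875) = 0.809.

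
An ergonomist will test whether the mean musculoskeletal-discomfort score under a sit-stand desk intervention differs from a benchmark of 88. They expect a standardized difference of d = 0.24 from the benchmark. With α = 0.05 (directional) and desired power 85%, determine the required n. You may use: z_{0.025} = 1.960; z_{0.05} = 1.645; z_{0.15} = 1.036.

For a one-sample test: n = ((z_{α} + z_β) / d)².
z_{α} + z_β = 1.645 + 1.036 = 2.681.
n = (2.681 / 0.24)² = 11.171² = 124.79.
Round up.

n = 125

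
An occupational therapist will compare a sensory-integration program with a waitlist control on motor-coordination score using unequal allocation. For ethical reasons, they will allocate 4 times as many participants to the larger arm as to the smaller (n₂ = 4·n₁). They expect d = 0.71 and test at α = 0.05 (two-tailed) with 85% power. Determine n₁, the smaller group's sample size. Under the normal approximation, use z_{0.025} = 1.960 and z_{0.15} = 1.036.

With allocation ratio k = n₂/n₁ = 4, Var(x̄₁−x̄₂) = σ²(1/n₁ + 1/(k·n₁)) = σ²·(k+1)/(k·n₁).
So n₁ = (1 + 1/k)·((z_{α/2} + z_β)/d)² = 1.250 × (2.996/0.71)².
n₁ = 1.250 × 17.81 = 22.3.
Round up: n₁ = 23, giving n₂ = 4 × 23 = 92.

n₁ = 23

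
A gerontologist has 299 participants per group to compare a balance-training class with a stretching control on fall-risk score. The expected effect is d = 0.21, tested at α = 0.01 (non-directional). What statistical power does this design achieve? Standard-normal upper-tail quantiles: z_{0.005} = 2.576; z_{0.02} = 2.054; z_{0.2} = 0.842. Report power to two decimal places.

power ≈ 0.50

For two equal groups, power = Φ(d·√(n/2) − z_{α/2}).
d·√(n/2) = 0.21 × √(299/2) = 0.21 × 12.227 = 2.568.
z_β = 2.568 − 2.576 = -0.008.
Power = Φ(-0.008) = 0.497.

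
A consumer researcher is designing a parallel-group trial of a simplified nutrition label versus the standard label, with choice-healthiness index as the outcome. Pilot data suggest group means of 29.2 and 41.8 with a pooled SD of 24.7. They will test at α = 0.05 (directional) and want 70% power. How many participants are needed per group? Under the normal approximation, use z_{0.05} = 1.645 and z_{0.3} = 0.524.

n = 37 per group

Cohen's d = |M₁ − M₂| / SD_pooled = |29.2 − 41.8| / 24.7 = 12.6 / 24.7 = 0.510.
For two independent groups with equal n: n = 2·((z_{α} + z_β) / d)².
z_{α} + z_β = 1.645 + 0.524 = 2.169.
n = 2 × (2.169 / 0.510)² = 2 × 4.253² = 2 × 18.09 = 36.2.
Round up to the next whole participant.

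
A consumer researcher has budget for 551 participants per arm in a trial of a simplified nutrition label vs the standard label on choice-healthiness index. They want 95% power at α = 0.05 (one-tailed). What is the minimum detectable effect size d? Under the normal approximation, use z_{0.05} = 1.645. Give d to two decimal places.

For two independent groups of n = 551 each: d_min = (z_{α} + z_β)·√(2/n).
z-sum = 1.645 + 1.645 = 3.290.
d_min = 3.290 × √(2/551) = 3.290 × 0.0602 = 0.198.

d_min ≈ 0.20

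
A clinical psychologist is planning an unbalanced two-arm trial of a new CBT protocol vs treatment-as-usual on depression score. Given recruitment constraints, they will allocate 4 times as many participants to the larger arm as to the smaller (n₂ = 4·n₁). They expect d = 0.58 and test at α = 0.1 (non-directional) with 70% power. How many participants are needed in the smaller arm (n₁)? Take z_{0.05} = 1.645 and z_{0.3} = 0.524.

With allocation ratio k = n₂/n₁ = 4, Var(x̄₁−x̄₂) = σ²(1/n₁ + 1/(k·n₁)) = σ²·(k+1)/(k·n₁).
So n₁ = (1 + 1/k)·((z_{α/2} + z_β)/d)² = 1.250 × (2.169/0.58)².
n₁ = 1.250 × 13.99 = 17.5.
Round up: n₁ = 18, giving n₂ = 4 × 18 = 72.

n₁ = 18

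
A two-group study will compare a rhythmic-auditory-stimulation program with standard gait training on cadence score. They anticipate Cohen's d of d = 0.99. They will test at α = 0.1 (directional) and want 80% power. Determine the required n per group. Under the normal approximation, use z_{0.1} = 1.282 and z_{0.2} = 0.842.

n = 10 per group

For two independent groups with equal n: n = 2·((z_{α} + z_β) / d)².
z_{α} + z_β = 1.282 + 0.842 = 2.124.
n = 2 × (2.124 / 0.99)² = 2 × 2.145² = 2 × 4.60 = 9.2.
Round up to the next whole participant.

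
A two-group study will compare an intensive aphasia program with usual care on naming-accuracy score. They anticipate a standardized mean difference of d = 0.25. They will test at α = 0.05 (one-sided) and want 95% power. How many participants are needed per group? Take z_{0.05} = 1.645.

For two independent groups with equal n: n = 2·((z_{α} + z_β) / d)².
z_{α} + z_β = 1.645 + 1.645 = 3.290.
n = 2 × (3.290 / 0.25)² = 2 × 13.160² = 2 × 173.19 = 346.4.
Round up to the next whole participant.

n = 347 per group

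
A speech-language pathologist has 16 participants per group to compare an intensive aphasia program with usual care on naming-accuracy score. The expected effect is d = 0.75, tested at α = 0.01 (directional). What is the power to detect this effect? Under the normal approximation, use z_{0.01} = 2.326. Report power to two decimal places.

For two equal groups, power = Φ(d·√(n/2) − z_{α}).
d·√(n/2) = 0.75 × √(16/2) = 0.75 × 2.828 = 2.121.
z_β = 2.121 − 2.326 = -0.205.
Power = Φ(-0.205) = 0.419.

power ≈ 0.42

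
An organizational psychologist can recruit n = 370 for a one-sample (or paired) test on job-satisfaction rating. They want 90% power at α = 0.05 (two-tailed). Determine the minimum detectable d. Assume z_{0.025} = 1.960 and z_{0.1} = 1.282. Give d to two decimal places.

d_min ≈ 0.17

For a single sample (or paired design) of n = 370: d_min = (z_{α/2} + z_β)/√n.
z-sum = 1.960 + 1.282 = 3.242.
d_min = 3.242 / √370 = 3.242 / 19.235 = 0.169.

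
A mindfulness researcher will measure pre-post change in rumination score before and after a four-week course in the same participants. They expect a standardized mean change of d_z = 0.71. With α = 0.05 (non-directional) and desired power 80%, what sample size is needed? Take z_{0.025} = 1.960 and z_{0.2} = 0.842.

For a paired (one-sample on differences) test: n = ((z_{α/2} + z_β) / d)².
z_{α/2} + z_β = 1.960 + 0.842 = 2.802.
n = (2.802 / 0.71)² = 3.946² = 15.57.
Round up.

n = 16 pairs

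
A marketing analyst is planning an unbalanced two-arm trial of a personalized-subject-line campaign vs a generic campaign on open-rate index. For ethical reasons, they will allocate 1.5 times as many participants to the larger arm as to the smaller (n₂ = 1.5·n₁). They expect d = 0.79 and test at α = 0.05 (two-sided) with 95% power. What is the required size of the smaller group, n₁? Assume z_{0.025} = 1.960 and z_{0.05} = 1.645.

With allocation ratio k = n₂/n₁ = 1.5, Var(x̄₁−x̄₂) = σ²(1/n₁ + 1/(k·n₁)) = σ²·(k+1)/(k·n₁).
So n₁ = (1 + 1/k)·((z_{α/2} + z_β)/d)² = 1.667 × (3.605/0.79)².
n₁ = 1.667 × 20.82 = 34.7.
Round up: n₁ = 35, giving n₂ = ⌈1.5 × 35⌉ = ⌈52.5⌉ = 53.

n₁ = 35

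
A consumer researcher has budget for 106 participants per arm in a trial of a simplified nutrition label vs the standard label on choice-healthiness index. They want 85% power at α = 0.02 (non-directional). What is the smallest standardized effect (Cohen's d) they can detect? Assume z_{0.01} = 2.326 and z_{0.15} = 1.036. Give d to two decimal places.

For two independent groups of n = 106 each: d_min = (z_{α/2} + z_β)·√(2/n).
z-sum = 2.326 + 1.036 = 3.362.
d_min = 3.362 × √(2/106) = 3.362 × 0.1374 = 0.462.

d_min ≈ 0.46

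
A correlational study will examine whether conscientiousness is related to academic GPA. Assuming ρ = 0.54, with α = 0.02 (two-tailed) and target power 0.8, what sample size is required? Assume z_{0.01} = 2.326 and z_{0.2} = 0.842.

Fisher's z: C = ½·ln((1+r)/(1−r)) = ½·ln(3.3478) = 0.6042.
n = ((z_{α/2} + z_β)/C)² + 3.
(2.326 + 0.842) / 0.6042 = 3.168 / 0.6042 = 5.243.
n = 5.243² + 3 = 27.49 + 3 = 30.5.
Round up.

n = 31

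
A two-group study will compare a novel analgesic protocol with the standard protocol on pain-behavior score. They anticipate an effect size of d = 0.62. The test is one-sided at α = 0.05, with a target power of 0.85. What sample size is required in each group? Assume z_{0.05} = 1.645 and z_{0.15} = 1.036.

For two independent groups with equal n: n = 2·((z_{α} + z_β) / d)².
z_{α} + z_β = 1.645 + 1.036 = 2.681.
n = 2 × (2.681 / 0.62)² = 2 × 4.324² = 2 × 18.70 = 37.4.
Round up to the next whole participant.

n = 38 per group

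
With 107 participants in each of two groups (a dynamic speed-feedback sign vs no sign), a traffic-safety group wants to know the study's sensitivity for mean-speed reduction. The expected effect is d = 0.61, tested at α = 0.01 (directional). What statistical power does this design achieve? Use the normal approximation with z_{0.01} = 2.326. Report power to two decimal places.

For two equal groups, power = Φ(d·√(n/2) − z_{α}).
d·√(n/2) = 0.61 × √(107/2) = 0.61 × 7.314 = 4.462.
z_β = 4.462 − 2.326 = 2.136.
Power = Φ(2.136) = 0.984.

power ≈ 0.98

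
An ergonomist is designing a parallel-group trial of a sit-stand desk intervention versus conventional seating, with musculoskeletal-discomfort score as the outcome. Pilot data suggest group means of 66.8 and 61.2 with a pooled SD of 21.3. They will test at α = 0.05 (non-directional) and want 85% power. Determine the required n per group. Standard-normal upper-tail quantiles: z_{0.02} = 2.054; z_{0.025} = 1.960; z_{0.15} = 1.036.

Cohen's d = |M₁ − M₂| / SD_pooled = |66.8 − 61.2| / 21.3 = 5.6 / 21.3 = 0.263.
For two independent groups with equal n: n = 2·((z_{α/2} + z_β) / d)².
z_{α/2} + z_β = 1.960 + 1.036 = 2.996.
n = 2 × (2.996 / 0.263)² = 2 × 11.392² = 2 × 129.77 = 259.5.
Round up to the next whole participant.

n = 260 per group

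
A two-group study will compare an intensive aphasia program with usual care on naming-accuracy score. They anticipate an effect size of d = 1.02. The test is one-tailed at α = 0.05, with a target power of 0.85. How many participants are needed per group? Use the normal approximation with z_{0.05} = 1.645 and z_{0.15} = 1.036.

For two independent groups with equal n: n = 2·((z_{α} + z_β) / d)².
z_{α} + z_β = 1.645 + 1.036 = 2.681.
n = 2 × (2.681 / 1.02)² = 2 × 2.628² = 2 × 6.91 = 13.8.
Round up to the next whole participant.

n = 14 per group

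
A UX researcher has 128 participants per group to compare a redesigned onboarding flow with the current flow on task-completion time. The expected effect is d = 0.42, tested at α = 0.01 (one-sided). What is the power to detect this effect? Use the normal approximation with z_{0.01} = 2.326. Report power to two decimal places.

power ≈ 0.85

For two equal groups, power = Φ(d·√(n/2) − z_{α}).
d·√(n/2) = 0.42 × √(128/2) = 0.42 × 8.000 = 3.360.
z_β = 3.360 − 2.326 = 1.034.
Power = Φ(1.034) = 0.849.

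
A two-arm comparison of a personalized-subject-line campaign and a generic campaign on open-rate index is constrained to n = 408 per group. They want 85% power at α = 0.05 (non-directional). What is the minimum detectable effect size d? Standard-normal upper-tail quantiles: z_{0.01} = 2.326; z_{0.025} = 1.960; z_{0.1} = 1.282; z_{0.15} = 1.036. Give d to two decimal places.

d_min ≈ 0.21

For two independent groups of n = 408 each: d_min = (z_{α/2} + z_β)·√(2/n).
z-sum = 1.960 + 1.036 = 2.996.
d_min = 2.996 × √(2/408) = 2.996 × 0.0700 = 0.210.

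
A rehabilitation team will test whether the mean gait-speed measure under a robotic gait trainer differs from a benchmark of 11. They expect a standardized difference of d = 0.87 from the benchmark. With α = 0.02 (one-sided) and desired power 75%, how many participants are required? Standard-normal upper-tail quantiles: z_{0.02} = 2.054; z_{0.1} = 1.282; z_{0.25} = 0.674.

n = 10

For a one-sample test: n = ((z_{α} + z_β) / d)².
z_{α} + z_β = 2.054 + 0.674 = 2.728.
n = (2.728 / 0.87)² = 3.136² = 9.83.
Round up.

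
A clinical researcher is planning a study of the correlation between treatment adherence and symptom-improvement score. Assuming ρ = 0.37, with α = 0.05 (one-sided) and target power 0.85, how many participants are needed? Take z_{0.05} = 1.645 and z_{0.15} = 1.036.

Fisher's z: C = ½·ln((1+r)/(1−r)) = ½·ln(2.1746) = 0.3884.
n = ((z_{α} + z_β)/C)² + 3.
(1.645 + 1.036) / 0.3884 = 2.681 / 0.3884 = 6.903.
n = 6.903² + 3 = 47.65 + 3 = 50.6.
Round up.

n = 51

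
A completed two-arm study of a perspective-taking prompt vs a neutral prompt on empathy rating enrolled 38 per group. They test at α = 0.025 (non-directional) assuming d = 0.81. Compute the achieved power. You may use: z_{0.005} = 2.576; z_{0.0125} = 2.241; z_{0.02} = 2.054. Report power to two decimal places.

power ≈ 0.90

For two equal groups, power = Φ(d·√(n/2) − z_{α/2}).
d·√(n/2) = 0.81 × √(38/2) = 0.81 × 4.359 = 3.531.
z_β = 3.531 − 2.241 = 1.290.
Power = Φ(1.290) = 0.901.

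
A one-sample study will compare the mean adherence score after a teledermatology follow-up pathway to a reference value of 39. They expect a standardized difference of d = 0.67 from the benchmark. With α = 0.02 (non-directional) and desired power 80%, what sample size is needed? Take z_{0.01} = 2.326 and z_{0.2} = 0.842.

n = 23

For a one-sample test: n = ((z_{α/2} + z_β) / d)².
z_{α/2} + z_β = 2.326 + 0.842 = 3.168.
n = (3.168 / 0.67)² = 4.728² = 22.36.
Round up.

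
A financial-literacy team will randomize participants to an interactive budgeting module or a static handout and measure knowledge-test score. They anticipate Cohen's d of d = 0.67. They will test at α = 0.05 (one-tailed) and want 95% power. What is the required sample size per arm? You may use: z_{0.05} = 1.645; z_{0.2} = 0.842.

For two independent groups with equal n: n = 2·((z_{α} + z_β) / d)².
z_{α} + z_β = 1.645 + 1.645 = 3.290.
n = 2 × (3.290 / 0.67)² = 2 × 4.910² = 2 × 24.11 = 48.2.
Round up to the next whole participant.

n = 49 per group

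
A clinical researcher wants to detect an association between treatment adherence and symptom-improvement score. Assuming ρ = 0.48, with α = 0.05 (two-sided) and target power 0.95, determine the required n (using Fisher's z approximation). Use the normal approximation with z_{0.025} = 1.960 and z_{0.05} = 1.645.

n = 51

Fisher's z: C = ½·ln((1+r)/(1−r)) = ½·ln(2.8462) = 0.5230.
n = ((z_{α/2} + z_β)/C)² + 3.
(1.960 + 1.645) / 0.5230 = 3.605 / 0.5230 = 6.893.
n = 6.893² + 3 = 47.51 + 3 = 50.5.
Round up.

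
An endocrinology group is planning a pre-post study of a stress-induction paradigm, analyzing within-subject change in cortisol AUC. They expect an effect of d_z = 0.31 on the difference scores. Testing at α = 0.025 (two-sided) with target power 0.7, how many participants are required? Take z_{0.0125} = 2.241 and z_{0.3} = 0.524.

For a paired (one-sample on differences) test: n = ((z_{α/2} + z_β) / d)².
z_{α/2} + z_β = 2.241 + 0.524 = 2.765.
n = (2.765 / 0.31)² = 8.919² = 79.55.
Round up.

n = 80 pairs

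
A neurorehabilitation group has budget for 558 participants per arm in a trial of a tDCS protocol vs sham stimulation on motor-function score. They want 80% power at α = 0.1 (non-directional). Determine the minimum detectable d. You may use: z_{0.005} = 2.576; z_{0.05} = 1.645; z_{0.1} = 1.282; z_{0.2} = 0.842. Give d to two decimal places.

d_min ≈ 0.15

For two independent groups of n = 558 each: d_min = (z_{α/2} + z_β)·√(2/n).
z-sum = 1.645 + 0.842 = 2.487.
d_min = 2.487 × √(2/558) = 2.487 × 0.0599 = 0.149.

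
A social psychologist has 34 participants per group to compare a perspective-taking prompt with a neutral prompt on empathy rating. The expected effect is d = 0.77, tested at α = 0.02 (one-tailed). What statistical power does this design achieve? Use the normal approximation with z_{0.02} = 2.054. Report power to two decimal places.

For two equal groups, power = Φ(d·√(n/2) − z_{α}).
d·√(n/2) = 0.77 × √(34/2) = 0.77 × 4.123 = 3.175.
z_β = 3.175 − 2.054 = 1.121.
Power = Φ(1.121) = 0.869.

power ≈ 0.87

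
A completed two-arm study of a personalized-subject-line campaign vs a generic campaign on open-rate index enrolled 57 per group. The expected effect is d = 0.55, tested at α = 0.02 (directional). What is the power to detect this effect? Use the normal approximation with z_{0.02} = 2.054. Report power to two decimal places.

power ≈ 0.81

For two equal groups, power = Φ(d·√(n/2) − z_{α}).
d·√(n/2) = 0.55 × √(57/2) = 0.55 × 5.339 = 2.936.
z_β = 2.936 − 2.054 = 0.882.
Power = Φ(0.882) = 0.811.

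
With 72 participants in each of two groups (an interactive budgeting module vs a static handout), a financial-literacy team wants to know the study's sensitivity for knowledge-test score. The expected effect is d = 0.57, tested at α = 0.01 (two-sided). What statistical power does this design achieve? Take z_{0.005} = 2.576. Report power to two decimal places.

For two equal groups, power = Φ(d·√(n/2) − z_{α/2}).
d·√(n/2) = 0.57 × √(72/2) = 0.57 × 6.000 = 3.420.
z_β = 3.420 − 2.576 = 0.844.
Power = Φ(0.844) = 0.801.

power ≈ 0.80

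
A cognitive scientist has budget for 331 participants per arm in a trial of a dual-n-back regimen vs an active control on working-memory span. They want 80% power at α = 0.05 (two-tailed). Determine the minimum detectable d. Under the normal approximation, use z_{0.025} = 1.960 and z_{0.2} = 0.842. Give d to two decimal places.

d_min ≈ 0.22

For two independent groups of n = 331 each: d_min = (z_{α/2} + z_β)·√(2/n).
z-sum = 1.960 + 0.842 = 2.802.
d_min = 2.802 × √(2/331) = 2.802 × 0.0777 = 0.218.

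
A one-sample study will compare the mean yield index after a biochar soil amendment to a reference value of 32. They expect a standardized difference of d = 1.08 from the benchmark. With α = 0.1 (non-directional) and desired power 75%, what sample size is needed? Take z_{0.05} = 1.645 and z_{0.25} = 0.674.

For a one-sample test: n = ((z_{α/2} + z_β) / d)².
z_{α/2} + z_β = 1.645 + 0.674 = 2.319.
n = (2.319 / 1.08)² = 2.147² = 4.61.
Round up.

n = 5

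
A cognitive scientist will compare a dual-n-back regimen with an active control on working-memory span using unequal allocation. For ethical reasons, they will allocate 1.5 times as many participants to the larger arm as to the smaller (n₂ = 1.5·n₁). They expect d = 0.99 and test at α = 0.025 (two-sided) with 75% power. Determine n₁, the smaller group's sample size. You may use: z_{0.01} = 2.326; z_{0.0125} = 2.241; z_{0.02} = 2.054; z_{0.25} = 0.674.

n₁ = 15

With allocation ratio k = n₂/n₁ = 1.5, Var(x̄₁−x̄₂) = σ²(1/n₁ + 1/(k·n₁)) = σ²·(k+1)/(k·n₁).
So n₁ = (1 + 1/k)·((z_{α/2} + z_β)/d)² = 1.667 × (2.915/0.99)².
n₁ = 1.667 × 8.67 = 14.4.
Round up: n₁ = 15, giving n₂ = ⌈1.5 × 15⌉ = ⌈22.5⌉ = 23.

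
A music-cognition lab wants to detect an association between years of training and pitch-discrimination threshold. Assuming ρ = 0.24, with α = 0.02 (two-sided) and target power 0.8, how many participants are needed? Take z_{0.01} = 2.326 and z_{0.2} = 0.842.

n = 171

Fisher's z: C = ½·ln((1+r)/(1−r)) = ½·ln(1.6316) = 0.2448.
n = ((z_{α/2} + z_β)/C)² + 3.
(2.326 + 0.842) / 0.2448 = 3.168 / 0.2448 = 12.941.
n = 12.941² + 3 = 167.47 + 3 = 170.5.
Round up.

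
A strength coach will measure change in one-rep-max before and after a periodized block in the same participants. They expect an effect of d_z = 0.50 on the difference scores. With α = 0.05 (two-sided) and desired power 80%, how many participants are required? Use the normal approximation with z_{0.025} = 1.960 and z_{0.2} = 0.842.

n = 32 pairs

For a paired (one-sample on differences) test: n = ((z_{α/2} + z_β) / d)².
z_{α/2} + z_β = 1.960 + 0.842 = 2.802.
n = (2.802 / 0.50)² = 5.604² = 31.40.
Round up.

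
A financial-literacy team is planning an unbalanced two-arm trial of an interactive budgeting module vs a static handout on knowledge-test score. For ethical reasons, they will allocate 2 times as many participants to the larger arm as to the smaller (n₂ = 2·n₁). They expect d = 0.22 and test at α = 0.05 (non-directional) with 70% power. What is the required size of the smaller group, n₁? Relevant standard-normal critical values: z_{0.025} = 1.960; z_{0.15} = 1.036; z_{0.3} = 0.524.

With allocation ratio k = n₂/n₁ = 2, Var(x̄₁−x̄₂) = σ²(1/n₁ + 1/(k·n₁)) = σ²·(k+1)/(k·n₁).
So n₁ = (1 + 1/k)·((z_{α/2} + z_β)/d)² = 1.500 × (2.484/0.22)².
n₁ = 1.500 × 127.48 = 191.2.
Round up: n₁ = 192, giving n₂ = 2 × 192 = 384.

n₁ = 192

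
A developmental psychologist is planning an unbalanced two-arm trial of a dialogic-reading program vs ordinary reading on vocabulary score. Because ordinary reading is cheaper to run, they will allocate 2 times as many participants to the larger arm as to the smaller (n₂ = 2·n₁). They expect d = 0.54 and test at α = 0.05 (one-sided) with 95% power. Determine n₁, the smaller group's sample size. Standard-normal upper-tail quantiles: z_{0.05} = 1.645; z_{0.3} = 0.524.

With allocation ratio k = n₂/n₁ = 2, Var(x̄₁−x̄₂) = σ²(1/n₁ + 1/(k·n₁)) = σ²·(k+1)/(k·n₁).
So n₁ = (1 + 1/k)·((z_{α} + z_β)/d)² = 1.500 × (3.290/0.54)².
n₁ = 1.500 × 37.12 = 55.7.
Round up: n₁ = 56, giving n₂ = 2 × 56 = 112.

n₁ = 56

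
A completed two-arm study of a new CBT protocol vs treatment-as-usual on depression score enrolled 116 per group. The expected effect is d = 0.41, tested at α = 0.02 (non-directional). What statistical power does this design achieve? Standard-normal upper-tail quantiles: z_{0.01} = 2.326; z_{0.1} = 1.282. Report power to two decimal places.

For two equal groups, power = Φ(d·√(n/2) − z_{α/2}).
d·√(n/2) = 0.41 × √(116/2) = 0.41 × 7.616 = 3.122.
z_β = 3.122 − 2.326 = 0.796.
Power = Φ(0.796) = 0.787.

power ≈ 0.79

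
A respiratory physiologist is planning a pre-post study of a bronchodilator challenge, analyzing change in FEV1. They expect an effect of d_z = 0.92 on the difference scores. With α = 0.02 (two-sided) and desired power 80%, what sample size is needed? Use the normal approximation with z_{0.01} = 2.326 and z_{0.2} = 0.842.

n = 12 pairs

For a paired (one-sample on differences) test: n = ((z_{α/2} + z_β) / d)².
z_{α/2} + z_β = 2.326 + 0.842 = 3.168.
n = (3.168 / 0.92)² = 3.443² = 11.86.
Round up.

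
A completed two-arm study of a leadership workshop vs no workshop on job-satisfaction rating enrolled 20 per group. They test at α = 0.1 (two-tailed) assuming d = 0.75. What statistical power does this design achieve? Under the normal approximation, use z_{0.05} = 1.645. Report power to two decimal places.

For two equal groups, power = Φ(d·√(n/2) − z_{α/2}).
d·√(n/2) = 0.75 × √(20/2) = 0.75 × 3.162 = 2.372.
z_β = 2.372 − 1.645 = 0.727.
Power = Φ(0.727) = 0.766.

power ≈ 0.77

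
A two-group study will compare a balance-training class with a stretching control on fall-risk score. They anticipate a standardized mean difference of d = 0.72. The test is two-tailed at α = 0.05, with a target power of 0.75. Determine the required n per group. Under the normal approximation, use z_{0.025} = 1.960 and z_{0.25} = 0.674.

n = 27 per group

For two independent groups with equal n: n = 2·((z_{α/2} + z_β) / d)².
z_{α/2} + z_β = 1.960 + 0.674 = 2.634.
n = 2 × (2.634 / 0.72)² = 2 × 3.658² = 2 × 13.38 = 26.8.
Round up to the next whole participant.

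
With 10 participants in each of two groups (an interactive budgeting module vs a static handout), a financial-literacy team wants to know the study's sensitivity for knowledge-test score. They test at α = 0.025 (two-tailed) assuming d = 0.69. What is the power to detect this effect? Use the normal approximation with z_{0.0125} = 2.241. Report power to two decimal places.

For two equal groups, power = Φ(d·√(n/2) − z_{α/2}).
d·√(n/2) = 0.69 × √(10/2) = 0.69 × 2.236 = 1.543.
z_β = 1.543 − 2.241 = -0.698.
Power = Φ(-0.698) = 0.243.

power ≈ 0.24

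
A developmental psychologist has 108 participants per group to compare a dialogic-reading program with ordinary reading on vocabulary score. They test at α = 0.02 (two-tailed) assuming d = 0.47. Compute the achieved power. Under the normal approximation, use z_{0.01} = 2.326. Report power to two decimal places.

power ≈ 0.87

For two equal groups, power = Φ(d·√(n/2) − z_{α/2}).
d·√(n/2) = 0.47 × √(108/2) = 0.47 × 7.348 = 3.454.
z_β = 3.454 − 2.326 = 1.128.
Power = Φ(1.128) = 0.870.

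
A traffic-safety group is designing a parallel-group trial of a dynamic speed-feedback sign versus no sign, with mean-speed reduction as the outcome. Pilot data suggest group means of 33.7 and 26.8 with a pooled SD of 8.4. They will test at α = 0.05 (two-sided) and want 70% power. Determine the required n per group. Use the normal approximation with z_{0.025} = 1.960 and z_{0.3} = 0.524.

Cohen's d = |M₁ − M₂| / SD_pooled = |33.7 − 26.8| / 8.4 = 6.9 / 8.4 = 0.821.
For two independent groups with equal n: n = 2·((z_{α/2} + z_β) / d)².
z_{α/2} + z_β = 1.960 + 0.524 = 2.484.
n = 2 × (2.484 / 0.821)² = 2 × 3.026² = 2 × 9.15 = 18.3.
Round up to the next whole participant.

n = 19 per group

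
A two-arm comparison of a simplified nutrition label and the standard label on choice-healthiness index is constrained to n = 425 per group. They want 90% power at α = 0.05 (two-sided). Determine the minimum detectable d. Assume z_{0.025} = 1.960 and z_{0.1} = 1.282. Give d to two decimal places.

For two independent groups of n = 425 each: d_min = (z_{α/2} + z_β)·√(2/n).
z-sum = 1.960 + 1.282 = 3.242.
d_min = 3.242 × √(2/425) = 3.242 × 0.0686 = 0.222.

d_min ≈ 0.22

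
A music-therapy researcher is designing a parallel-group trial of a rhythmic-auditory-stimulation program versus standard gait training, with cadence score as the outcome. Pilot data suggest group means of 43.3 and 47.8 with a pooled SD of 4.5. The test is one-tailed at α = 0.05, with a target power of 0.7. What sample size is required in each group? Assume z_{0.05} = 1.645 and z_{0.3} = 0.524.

Cohen's d = |M₁ − M₂| / SD_pooled = |43.3 − 47.8| / 4.5 = 4.5 / 4.5 = 1.000.
For two independent groups with equal n: n = 2·((z_{α} + z_β) / d)².
z_{α} + z_β = 1.645 + 0.524 = 2.169.
n = 2 × (2.169 / 1.000)² = 2 × 2.169² = 2 × 4.70 = 9.4.
Round up to the next whole participant.

n = 10 per group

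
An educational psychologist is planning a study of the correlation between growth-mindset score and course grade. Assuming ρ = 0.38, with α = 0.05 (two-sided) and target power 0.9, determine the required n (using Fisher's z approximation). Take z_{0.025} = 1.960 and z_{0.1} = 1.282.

n = 69

Fisher's z: C = ½·ln((1+r)/(1−r)) = ½·ln(2.2258) = 0.4001.
n = ((z_{α/2} + z_β)/C)² + 3.
(1.960 + 1.282) / 0.4001 = 3.242 / 0.4001 = 8.103.
n = 8.103² + 3 = 65.66 + 3 = 68.7.
Round up.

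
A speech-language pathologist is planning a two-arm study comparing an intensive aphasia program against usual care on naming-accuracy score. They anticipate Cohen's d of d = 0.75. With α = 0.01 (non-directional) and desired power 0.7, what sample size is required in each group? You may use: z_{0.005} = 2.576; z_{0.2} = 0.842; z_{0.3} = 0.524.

n = 35 per group

For two independent groups with equal n: n = 2·((z_{α/2} + z_β) / d)².
z_{α/2} + z_β = 2.576 + 0.524 = 3.100.
n = 2 × (3.100 / 0.75)² = 2 × 4.133² = 2 × 17.08 = 34.2.
Round up to the next whole participant.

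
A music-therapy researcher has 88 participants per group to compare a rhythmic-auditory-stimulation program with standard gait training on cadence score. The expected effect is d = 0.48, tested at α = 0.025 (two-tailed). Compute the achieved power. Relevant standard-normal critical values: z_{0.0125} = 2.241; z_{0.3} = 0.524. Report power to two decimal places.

For two equal groups, power = Φ(d·√(n/2) − z_{α/2}).
d·√(n/2) = 0.48 × √(88/2) = 0.48 × 6.633 = 3.184.
z_β = 3.184 − 2.241 = 0.943.
Power = Φ(0.943) = 0.827.

power ≈ 0.83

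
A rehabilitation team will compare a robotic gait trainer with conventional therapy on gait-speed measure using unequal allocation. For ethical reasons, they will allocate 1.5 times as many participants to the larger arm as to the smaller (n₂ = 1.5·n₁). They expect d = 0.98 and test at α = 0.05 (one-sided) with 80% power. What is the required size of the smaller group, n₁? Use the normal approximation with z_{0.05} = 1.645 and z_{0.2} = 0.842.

n₁ = 11

With allocation ratio k = n₂/n₁ = 1.5, Var(x̄₁−x̄₂) = σ²(1/n₁ + 1/(k·n₁)) = σ²·(k+1)/(k·n₁).
So n₁ = (1 + 1/k)·((z_{α} + z_β)/d)² = 1.667 × (2.487/0.98)².
n₁ = 1.667 × 6.44 = 10.7.
Round up: n₁ = 11, giving n₂ = ⌈1.5 × 11⌉ = ⌈16.5⌉ = 17.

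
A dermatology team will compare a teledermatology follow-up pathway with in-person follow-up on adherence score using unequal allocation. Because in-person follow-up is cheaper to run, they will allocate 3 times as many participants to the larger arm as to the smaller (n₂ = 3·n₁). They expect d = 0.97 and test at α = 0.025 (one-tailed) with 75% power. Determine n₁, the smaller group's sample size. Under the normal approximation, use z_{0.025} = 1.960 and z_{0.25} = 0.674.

With allocation ratio k = n₂/n₁ = 3, Var(x̄₁−x̄₂) = σ²(1/n₁ + 1/(k·n₁)) = σ²·(k+1)/(k·n₁).
So n₁ = (1 + 1/k)·((z_{α} + z_β)/d)² = 1.333 × (2.634/0.97)².
n₁ = 1.333 × 7.37 = 9.8.
Round up: n₁ = 10, giving n₂ = 3 × 10 = 30.

n₁ = 10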